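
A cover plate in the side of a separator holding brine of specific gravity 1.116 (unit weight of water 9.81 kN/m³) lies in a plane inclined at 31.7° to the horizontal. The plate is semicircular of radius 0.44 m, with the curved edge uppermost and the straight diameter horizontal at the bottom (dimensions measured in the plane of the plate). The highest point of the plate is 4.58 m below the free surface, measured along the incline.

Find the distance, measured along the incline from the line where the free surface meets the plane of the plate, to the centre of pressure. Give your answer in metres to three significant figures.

y_p = 4.84 m

γ = 1.116 × 9.81 = 10.94796 kN/m³.
Let θ = 31.7° be the plate's angle to the horizontal; measure y along the incline from where the plane meets the free surface. Vertical depth h = y·sinθ with sinθ = 0.525472.
The centroid lies 4r/(3π) = 0.186742 m above the diameter, so r − 4r/(3π) = 0.44 − 0.186742 = 0.253258 m below the topmost point, so y_c = 4.58 + 0.253258 = 4.83326 m and h_c = 4.83326 × 0.525472 = 2.53974 m.
A = πr²/2 = π × 0.44²/2 = 0.304106 m².
Resultant F = γ·h_c·A = 10.94796 × 2.53974 × 0.304106 = 8.45566 kN.
I_c = (π/8 − 8/(9π))·r⁴ = 0.109757 × 0.44⁴ = 0.0041138 m⁴.
Centre of pressure: y_p = y_c + I_c/(y_c·A) = 4.83326 + 0.0041138/(4.83326 × 0.304106) = 4.83326 + 0.00279884 = 4.83606 m along the plane.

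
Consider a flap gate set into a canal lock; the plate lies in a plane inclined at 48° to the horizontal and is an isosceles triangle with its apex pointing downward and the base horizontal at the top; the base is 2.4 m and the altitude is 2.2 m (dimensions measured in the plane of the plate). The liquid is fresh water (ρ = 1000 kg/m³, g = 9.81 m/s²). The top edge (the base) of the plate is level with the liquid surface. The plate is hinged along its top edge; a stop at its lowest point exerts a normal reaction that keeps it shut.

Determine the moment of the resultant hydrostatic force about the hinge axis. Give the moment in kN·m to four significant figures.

M ≈ 15.53 kN·m

γ = ρg = 1000 × 9.81 = 9810 N/m³ = 9.81 kN/m³.
Let θ = 48° be the plate's angle to the horizontal; measure y along the incline from where the plane meets the free surface. Vertical depth h = y·sinθ with sinθ = 0.743145.
With the apex down, the centroid sits h/3 = 2.2/3 = 0.733333 m below the base (the top edge), so y_c = 0.733333 m and h_c = 0.733333 × 0.743145 = 0.544973 m.
A = ½ × 2.4 × 2.2 = 2.64 m².
Resultant F = γ·h_c·A = 9.81 × 0.544973 × 2.64 = 14.1139 kN.
I_c = b·h³/36 = 2.4 × 2.2³/36 = 0.709867 m⁴.
Centre of pressure: y_p = y_c + I_c/(y_c·A) = 0.733333 + 0.709867/(0.733333 × 2.64) = 0.733333 + 0.366667 = 1.1 m along the plane.
The resultant acts 0.733333 + 0.366667 = 1.1 m (along the plate) below the hinge at the top edge, so the moment about the hinge is M = F × 1.1 = 14.1139 × 1.1 = 15.5253 kN·m.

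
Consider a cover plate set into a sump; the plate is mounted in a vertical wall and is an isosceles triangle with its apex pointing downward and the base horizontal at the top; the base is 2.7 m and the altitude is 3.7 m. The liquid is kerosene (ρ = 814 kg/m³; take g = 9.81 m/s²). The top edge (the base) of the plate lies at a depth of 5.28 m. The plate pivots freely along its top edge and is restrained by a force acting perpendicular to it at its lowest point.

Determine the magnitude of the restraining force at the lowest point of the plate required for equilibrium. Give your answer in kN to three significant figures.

γ = ρg = 814 × 9.81 / 1000 = 7.98534 kN/m³.
With the apex down, the centroid sits h/3 = 3.7/3 = 1.23333 m below the base (the top edge), so the centroid depth is h_c = 5.28 + 1.23333 = 6.51333 m.
A = ½ × 2.7 × 3.7 = 4.995 m².
Resultant F = γ·h_c·A = 7.98534 × 6.51333 × 4.995 = 259.796 kN.
I_c = b·h³/36 = 2.7 × 3.7³/36 = 3.79898 m⁴.
Centre of pressure: y_p = y_c + I_c/(y_c·A) = 6.51333 + 3.79898/(6.51333 × 4.995) = 6.51333 + 0.116769 = 6.6301 m along the plane.
The resultant acts 1.23333 + 0.116769 = 1.3501 m (along the plate) below the hinge at the top edge, so the moment about the hinge is M = F × 1.3501 = 259.796 × 1.3501 = 350.751 kN·m.
A normal force at the bottom, 3.7 m from the hinge, must supply this moment: P = 350.751/3.7 = 94.7976 kN.

P ≈ 94.8 kN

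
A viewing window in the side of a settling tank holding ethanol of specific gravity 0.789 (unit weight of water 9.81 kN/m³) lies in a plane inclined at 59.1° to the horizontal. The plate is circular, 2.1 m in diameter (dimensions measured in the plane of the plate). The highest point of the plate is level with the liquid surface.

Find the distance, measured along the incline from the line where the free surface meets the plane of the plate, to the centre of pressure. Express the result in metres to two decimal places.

y_p = 1.31 m

γ = 0.789 × 9.81 = 7.74009 kN/m³.
Let θ = 59.1° be the plate's angle to the horizontal; measure y along the incline from where the plane meets the free surface. Vertical depth h = y·sinθ with sinθ = 0.858065.
The centroid is at the centre, 1.05 m below the top of the plate, so y_c = 1.05 m and h_c = 1.05 × 0.858065 = 0.900968 m.
A = π(1.05)² = 3.46361 m².
Resultant F = γ·h_c·A = 7.74009 × 0.900968 × 3.46361 = 24.1537 kN.
I_c = πr⁴/4 = π × 1.05⁴/4 = 0.954656 m⁴.
Centre of pressure: y_p = y_c + I_c/(y_c·A) = 1.05 + 0.954656/(1.05 × 3.46361) = 1.05 + 0.2625 = 1.3125 m along the plane.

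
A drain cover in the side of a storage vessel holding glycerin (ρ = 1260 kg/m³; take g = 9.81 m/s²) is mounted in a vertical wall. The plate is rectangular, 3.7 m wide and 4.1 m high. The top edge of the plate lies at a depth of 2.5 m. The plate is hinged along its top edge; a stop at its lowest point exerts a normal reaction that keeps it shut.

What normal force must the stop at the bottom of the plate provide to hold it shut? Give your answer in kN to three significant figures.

γ = ρg = 1260 × 9.81 / 1000 = 12.3606 kN/m³.
The centroid lies 4.1/2 = 2.05 m below the top edge, so the centroid depth is h_c = 2.5 + 2.05 = 4.55 m.
A = 3.7 × 4.1 = 15.17 m².
Resultant F = γ·h_c·A = 12.3606 × 4.55 × 15.17 = 853.172 kN.
I_c = b·h³/12 = 3.7 × 4.1³/12 = 21.2506 m⁴.
Centre of pressure: y_p = y_c + I_c/(y_c·A) = 4.55 + 21.2506/(4.55 × 15.17) = 4.55 + 0.307875 = 4.85787 m along the plane.
The resultant acts 2.05 + 0.307875 = 2.35787 m (along the plate) below the hinge at the top edge, so the moment about the hinge is M = F × 2.35787 = 853.172 × 2.35787 = 2011.67 kN·m.
A normal force at the bottom, 4.1 m from the hinge, must supply this moment: P = 2011.67/4.1 = 490.651 kN.

P ≈ 491 kN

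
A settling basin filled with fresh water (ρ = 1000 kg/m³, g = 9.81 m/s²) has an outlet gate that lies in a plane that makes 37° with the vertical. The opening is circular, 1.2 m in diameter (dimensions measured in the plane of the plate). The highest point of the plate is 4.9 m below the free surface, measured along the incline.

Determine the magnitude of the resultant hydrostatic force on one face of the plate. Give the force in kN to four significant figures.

γ = ρg = 1000 × 9.81 = 9810 N/m³ = 9.81 kN/m³.
The plate makes 37° with the vertical, i.e. θ = 90° − 37° = 53° to the horizontal. Measuring y along the incline from the free-surface line, vertical depth h = y·sinθ with sinθ = 0.798636.
The centroid is at the centre, 0.6 m below the top of the plate, so y_c = 4.9 + 0.6 = 5.5 m and h_c = 5.5 × 0.798636 = 4.3925 m.
A = π(0.6)² = 1.13097 m².
Resultant F = γ·h_c·A = 9.81 × 4.3925 × 1.13097 = 48.734 kN.

F ≈ 48.73 kN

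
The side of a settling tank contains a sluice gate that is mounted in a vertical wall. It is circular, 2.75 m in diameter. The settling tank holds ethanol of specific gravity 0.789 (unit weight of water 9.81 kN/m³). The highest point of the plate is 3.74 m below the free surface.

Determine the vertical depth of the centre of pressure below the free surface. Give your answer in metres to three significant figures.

h_p = 5.21 m

γ = 0.789 × 9.81 = 7.74009 kN/m³.
The centroid is at the centre, 1.375 m below the top of the plate, so the centroid depth is h_c = 3.74 + 1.375 = 5.115 m.
A = π(1.375)² = 5.93957 m².
Resultant F = γ·h_c·A = 7.74009 × 5.115 × 5.93957 = 235.151 kN.
I_c = πr⁴/4 = π × 1.375⁴/4 = 2.80738 m⁴.
Centre of pressure: y_p = y_c + I_c/(y_c·A) = 5.115 + 2.80738/(5.115 × 5.93957) = 5.115 + 0.0924061 = 5.20741 m along the plane.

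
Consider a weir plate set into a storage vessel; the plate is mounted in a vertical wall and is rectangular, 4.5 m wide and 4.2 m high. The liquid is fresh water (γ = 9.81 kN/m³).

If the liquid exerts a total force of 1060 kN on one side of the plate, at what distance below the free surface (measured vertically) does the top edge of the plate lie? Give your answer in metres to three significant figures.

d_top ≈ 3.62 m

γ = 9.81 kN/m³.
A = 4.5 × 4.2 = 18.9 m².
From F = γ·h_c·A, the centroid depth is h_c = 1060/(9.81 × 18.9) = 5.71709 m.
The centroid lies 4.2/2 = 2.1 m below the top edge, so the top edge sits at h_top = 5.71709 − 2.1 = 3.61709 m below the surface.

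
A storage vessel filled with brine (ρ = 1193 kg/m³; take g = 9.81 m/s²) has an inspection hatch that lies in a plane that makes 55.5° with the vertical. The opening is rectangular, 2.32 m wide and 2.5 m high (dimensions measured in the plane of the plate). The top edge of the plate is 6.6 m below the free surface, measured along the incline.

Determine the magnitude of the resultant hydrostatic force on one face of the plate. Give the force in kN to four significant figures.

γ = ρg = 1193 × 9.81 / 1000 = 11.70333 kN/m³.
The plate makes 55.5° with the vertical, i.e. θ = 90° − 55.5° = 34.5° to the horizontal. Measuring y along the incline from the free-surface line, vertical depth h = y·sinθ with sinθ = 0.566406.
The centroid lies 2.5/2 = 1.25 m below the top edge, so y_c = 6.6 + 1.25 = 7.85 m and h_c = 7.85 × 0.566406 = 4.44629 m.
A = 2.32 × 2.5 = 5.8 m².
Resultant F = γ·h_c·A = 11.70333 × 4.44629 × 5.8 = 301.811 kN.

F ≈ 301.8 kN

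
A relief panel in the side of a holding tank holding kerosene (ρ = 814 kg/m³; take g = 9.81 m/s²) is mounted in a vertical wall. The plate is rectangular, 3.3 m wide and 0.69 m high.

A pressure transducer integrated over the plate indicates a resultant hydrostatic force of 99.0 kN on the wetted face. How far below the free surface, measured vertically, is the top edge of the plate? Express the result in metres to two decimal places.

γ = ρg = 814 × 9.81 / 1000 = 7.98534 kN/m³.
A = 3.3 × 0.69 = 2.277 m².
From F = γ·h_c·A, the centroid depth is h_c = 99.0/(7.98534 × 2.277) = 5.44476 m.
The centroid lies 0.69/2 = 0.345 m below the top edge, so the top edge sits at h_top = 5.44476 − 0.345 = 5.09976 m below the surface.

d_top ≈ 5.10 m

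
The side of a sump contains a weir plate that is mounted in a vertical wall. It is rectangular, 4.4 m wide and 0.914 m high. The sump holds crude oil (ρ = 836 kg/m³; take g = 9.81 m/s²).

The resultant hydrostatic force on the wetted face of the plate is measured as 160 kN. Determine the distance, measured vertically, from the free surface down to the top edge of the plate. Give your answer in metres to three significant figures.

d_top ≈ 4.39 m

γ = ρg = 836 × 9.81 / 1000 = 8.20116 kN/m³.
A = 4.4 × 0.914 = 4.0216 m².
From F = γ·h_c·A, the centroid depth is h_c = 160/(8.20116 × 4.0216) = 4.85116 m.
The centroid lies 0.914/2 = 0.457 m below the top edge, so the top edge sits at h_top = 4.85116 − 0.457 = 4.39416 m below the surface.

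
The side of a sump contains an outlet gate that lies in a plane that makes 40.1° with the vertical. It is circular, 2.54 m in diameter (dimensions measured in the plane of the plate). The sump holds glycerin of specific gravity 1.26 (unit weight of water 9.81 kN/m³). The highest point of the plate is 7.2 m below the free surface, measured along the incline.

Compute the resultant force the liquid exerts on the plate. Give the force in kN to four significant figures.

F ≈ 405.8 kN

γ = 1.26 × 9.81 = 12.3606 kN/m³.
The plate makes 40.1° with the vertical, i.e. θ = 90° − 40.1° = 49.9° to the horizontal. Measuring y along the incline from the free-surface line, vertical depth h = y·sinθ with sinθ = 0.764921.
The centroid is at the centre, 1.27 m below the top of the plate, so y_c = 7.2 + 1.27 = 8.47 m and h_c = 8.47 × 0.764921 = 6.47888 m.
A = π(1.27)² = 5.06707 m².
Resultant F = γ·h_c·A = 12.3606 × 6.47888 × 5.06707 = 405.785 kN.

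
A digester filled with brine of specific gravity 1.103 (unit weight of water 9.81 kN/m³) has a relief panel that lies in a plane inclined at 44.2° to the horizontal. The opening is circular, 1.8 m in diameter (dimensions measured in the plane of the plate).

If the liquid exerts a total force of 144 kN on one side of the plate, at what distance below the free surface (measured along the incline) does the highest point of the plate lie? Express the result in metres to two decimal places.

γ = 1.103 × 9.81 = 10.82043 kN/m³.
A = π(0.9)² = 2.54469 m².
From F = γ·h_c·A, the centroid depth is h_c = 144/(10.82043 × 2.54469) = 5.22978 m.
Let θ = 44.2° be the plate's angle to the horizontal; measure y along the incline from where the plane meets the free surface. Vertical depth h = y·sinθ with sinθ = 0.697165.
Along the incline, y_c = h_c/sinθ = 5.22978/0.697165 = 7.5015 m.
The centroid is at the centre, 0.9 m below the top of the plate, so the highest point sits at y_top = 7.5015 − 0.9 = 6.6015 m along the incline.

y_top ≈ 6.60 m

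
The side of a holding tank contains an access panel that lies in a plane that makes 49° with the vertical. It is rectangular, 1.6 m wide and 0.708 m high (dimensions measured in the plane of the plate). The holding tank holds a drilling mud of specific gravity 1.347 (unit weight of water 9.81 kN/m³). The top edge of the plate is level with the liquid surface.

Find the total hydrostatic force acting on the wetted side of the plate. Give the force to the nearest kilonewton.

γ = 1.347 × 9.81 = 13.21407 kN/m³.
The plate makes 49° with the vertical, i.e. θ = 90° − 49° = 41° to the horizontal. Measuring y along the incline from the free-surface line, vertical depth h = y·sinθ with sinθ = 0.656059.
The centroid lies 0.708/2 = 0.354 m below the top edge, so y_c = 0.354 m and h_c = 0.354 × 0.656059 = 0.232245 m.
A = 1.6 × 0.708 = 1.1328 m².
Resultant F = γ·h_c·A = 13.21407 × 0.232245 × 1.1328 = 3.47645 kN.

F ≈ 3 kN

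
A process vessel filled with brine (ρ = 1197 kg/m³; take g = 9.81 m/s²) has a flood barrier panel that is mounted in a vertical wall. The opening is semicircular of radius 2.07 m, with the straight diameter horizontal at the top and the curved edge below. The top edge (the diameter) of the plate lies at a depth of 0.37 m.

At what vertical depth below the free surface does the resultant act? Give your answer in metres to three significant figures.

h_p = 1.49 m

γ = ρg = 1197 × 9.81 / 1000 = 11.74257 kN/m³.
The centroid of a semicircle lies 4r/(3π) = 0.878535 m from the diameter, here below the top edge, so the centroid depth is h_c = 0.37 + 0.878535 = 1.24853 m.
A = πr²/2 = π × 2.07²/2 = 6.73071 m².
Resultant F = γ·h_c·A = 11.74257 × 1.24853 × 6.73071 = 98.6786 kN.
I_c = (π/8 − 8/(9π))·r⁴ = 0.109757 × 2.07⁴ = 2.01518 m⁴.
Centre of pressure: y_p = y_c + I_c/(y_c·A) = 1.24853 + 2.01518/(1.24853 × 6.73071) = 1.24853 + 0.239803 = 1.48833 m along the plane.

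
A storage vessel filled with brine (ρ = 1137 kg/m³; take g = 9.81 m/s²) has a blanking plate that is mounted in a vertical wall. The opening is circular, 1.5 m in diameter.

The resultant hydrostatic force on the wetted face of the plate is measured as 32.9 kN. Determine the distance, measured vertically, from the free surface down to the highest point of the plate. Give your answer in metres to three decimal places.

γ = ρg = 1137 × 9.81 / 1000 = 11.15397 kN/m³.
A = π(0.75)² = 1.76715 m².
From F = γ·h_c·A, the centroid depth is h_c = 32.9/(11.15397 × 1.76715) = 1.66914 m.
The centroid is at the centre, 0.75 m below the top of the plate, so the highest point sits at h_top = 1.66914 − 0.75 = 0.91914 m below the surface.

d_top ≈ 0.919 m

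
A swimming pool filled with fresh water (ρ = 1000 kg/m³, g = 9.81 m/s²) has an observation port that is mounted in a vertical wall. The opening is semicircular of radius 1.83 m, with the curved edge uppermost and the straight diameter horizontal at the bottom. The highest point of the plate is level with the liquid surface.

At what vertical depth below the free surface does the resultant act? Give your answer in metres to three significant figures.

γ = ρg = 1000 × 9.81 = 9810 N/m³ = 9.81 kN/m³.
The centroid lies 4r/(3π) = 0.776676 m above the diameter, so r − 4r/(3π) = 1.83 − 0.776676 = 1.05332 m below the topmost point, so the centroid depth is h_c = 1.05332 m.
A = πr²/2 = π × 1.83²/2 = 5.26044 m².
Resultant F = γ·h_c·A = 9.81 × 1.05332 × 5.26044 = 54.3565 kN.
I_c = (π/8 − 8/(9π))·r⁴ = 0.109757 × 1.83⁴ = 1.23094 m⁴.
Centre of pressure: y_p = y_c + I_c/(y_c·A) = 1.05332 + 1.23094/(1.05332 × 5.26044) = 1.05332 + 0.222154 = 1.27547 m along the plane.

h_p = 1.28 m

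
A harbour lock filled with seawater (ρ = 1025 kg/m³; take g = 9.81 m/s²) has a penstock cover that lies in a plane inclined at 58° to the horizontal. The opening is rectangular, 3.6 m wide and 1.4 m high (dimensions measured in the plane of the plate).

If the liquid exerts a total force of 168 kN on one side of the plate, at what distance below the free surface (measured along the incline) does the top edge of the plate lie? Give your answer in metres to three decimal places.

y_top ≈ 3.209 m

γ = ρg = 1025 × 9.81 / 1000 = 10.05525 kN/m³.
A = 3.6 × 1.4 = 5.04 m².
From F = γ·h_c·A, the centroid depth is h_c = 168/(10.05525 × 5.04) = 3.31502 m.
Let θ = 58° be the plate's angle to the horizontal; measure y along the incline from where the plane meets the free surface. Vertical depth h = y·sinθ with sinθ = 0.848048.
Along the incline, y_c = h_c/sinθ = 3.31502/0.848048 = 3.909 m.
The centroid lies 1.4/2 = 0.7 m below the top edge, so the top edge sits at y_top = 3.909 − 0.7 = 3.209 m along the incline.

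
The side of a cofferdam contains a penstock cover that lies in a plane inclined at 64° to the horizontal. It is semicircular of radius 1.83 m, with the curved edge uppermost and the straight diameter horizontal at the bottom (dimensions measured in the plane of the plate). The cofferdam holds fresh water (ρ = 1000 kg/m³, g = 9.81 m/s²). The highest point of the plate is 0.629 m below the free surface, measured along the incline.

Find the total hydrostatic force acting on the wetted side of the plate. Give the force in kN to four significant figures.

γ = ρg = 1000 × 9.81 = 9810 N/m³ = 9.81 kN/m³.
Let θ = 64° be the plate's angle to the horizontal; measure y along the incline from where the plane meets the free surface. Vertical depth h = y·sinθ with sinθ = 0.898794.
The centroid lies 4r/(3π) = 0.776676 m above the diameter, so r − 4r/(3π) = 1.83 − 0.776676 = 1.05332 m below the topmost point, so y_c = 0.629 + 1.05332 = 1.68232 m and h_c = 1.68232 × 0.898794 = 1.51206 m.
A = πr²/2 = π × 1.83²/2 = 5.26044 m².
Resultant F = γ·h_c·A = 9.81 × 1.51206 × 5.26044 = 78.0297 kN.

F ≈ 78.03 kN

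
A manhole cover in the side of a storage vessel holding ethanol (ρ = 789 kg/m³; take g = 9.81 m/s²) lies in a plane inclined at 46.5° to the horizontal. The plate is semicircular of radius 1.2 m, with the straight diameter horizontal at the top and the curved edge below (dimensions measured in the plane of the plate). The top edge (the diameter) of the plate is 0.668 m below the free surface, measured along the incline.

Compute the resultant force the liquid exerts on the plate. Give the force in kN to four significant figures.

γ = ρg = 789 × 9.81 / 1000 = 7.74009 kN/m³.
Let θ = 46.5° be the plate's angle to the horizontal; measure y along the incline from where the plane meets the free surface. Vertical depth h = y·sinθ with sinθ = 0.725374.
The centroid of a semicircle lies 4r/(3π) = 0.509296 m from the diameter, here below the top edge, so y_c = 0.668 + 0.509296 = 1.1773 m and h_c = 1.1773 × 0.725374 = 0.853983 m.
A = πr²/2 = π × 1.2²/2 = 2.26195 m².
Resultant F = γ·h_c·A = 7.74009 × 0.853983 × 2.26195 = 14.9513 kN.

F ≈ 14.95 kN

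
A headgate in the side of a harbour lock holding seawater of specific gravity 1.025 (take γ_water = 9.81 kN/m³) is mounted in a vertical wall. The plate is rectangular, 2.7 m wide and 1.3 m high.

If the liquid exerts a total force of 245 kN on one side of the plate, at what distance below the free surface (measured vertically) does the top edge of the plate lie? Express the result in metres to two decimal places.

γ = 1.025 × 9.81 = 10.05525 kN/m³.
A = 2.7 × 1.3 = 3.51 m².
From F = γ·h_c·A, the centroid depth is h_c = 245/(10.05525 × 3.51) = 6.9417 m.
The centroid lies 1.3/2 = 0.65 m below the top edge, so the top edge sits at h_top = 6.9417 − 0.65 = 6.2917 m below the surface.

d_top ≈ 6.29 m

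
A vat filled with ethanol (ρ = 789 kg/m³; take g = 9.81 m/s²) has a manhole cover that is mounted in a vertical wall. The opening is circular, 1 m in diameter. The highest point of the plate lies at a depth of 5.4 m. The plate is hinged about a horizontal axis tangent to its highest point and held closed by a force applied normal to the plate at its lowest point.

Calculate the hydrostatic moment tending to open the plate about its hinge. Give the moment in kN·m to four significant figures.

M ≈ 18.31 kN·m

γ = ρg = 789 × 9.81 / 1000 = 7.74009 kN/m³.
The centroid is at the centre, 0.5 m below the top of the plate, so the centroid depth is h_c = 5.4 + 0.5 = 5.9 m.
A = π(0.5)² = 0.785398 m².
Resultant F = γ·h_c·A = 7.74009 × 5.9 × 0.785398 = 35.8664 kN.
I_c = πr⁴/4 = π × 0.5⁴/4 = 0.0490874 m⁴.
Centre of pressure: y_p = y_c + I_c/(y_c·A) = 5.9 + 0.0490874/(5.9 × 0.785398) = 5.9 + 0.0105932 = 5.91059 m along the plane.
The resultant acts 0.5 + 0.0105932 = 0.510593 m (along the plate) below the hinge at the top edge, so the moment about the hinge is M = F × 0.510593 = 35.8664 × 0.510593 = 18.3131 kN·m.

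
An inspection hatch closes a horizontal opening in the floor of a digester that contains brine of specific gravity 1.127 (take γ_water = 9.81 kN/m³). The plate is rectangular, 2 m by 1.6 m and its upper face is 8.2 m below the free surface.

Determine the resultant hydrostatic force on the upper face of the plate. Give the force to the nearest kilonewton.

γ = 1.127 × 9.81 = 11.05587 kN/m³.
The plate is horizontal, so pressure is uniform at p = γ·h = 11.05587 × 8.2 = 90.6581 kN/m².
A = 2 × 1.6 = 3.2 m².
F = p·A = 90.6581 × 3.2 = 290.106 kN.

F ≈ 290 kN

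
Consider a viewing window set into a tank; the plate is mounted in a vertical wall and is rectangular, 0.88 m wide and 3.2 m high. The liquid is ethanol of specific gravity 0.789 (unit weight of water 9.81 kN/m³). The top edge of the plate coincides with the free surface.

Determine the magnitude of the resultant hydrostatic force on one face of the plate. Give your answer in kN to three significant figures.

F ≈ 34.9 kN

γ = 0.789 × 9.81 = 7.74009 kN/m³.
The centroid lies 3.2/2 = 1.6 m below the top edge, so the centroid depth is h_c = 1.6 m.
A = 0.88 × 3.2 = 2.816 m².
Resultant F = γ·h_c·A = 7.74009 × 1.6 × 2.816 = 34.8737 kN.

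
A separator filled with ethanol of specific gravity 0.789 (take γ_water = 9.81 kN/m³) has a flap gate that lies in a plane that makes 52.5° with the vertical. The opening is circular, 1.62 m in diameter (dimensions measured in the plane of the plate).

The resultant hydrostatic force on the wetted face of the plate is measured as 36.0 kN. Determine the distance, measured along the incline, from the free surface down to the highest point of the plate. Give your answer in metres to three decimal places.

y_top ≈ 2.897 m

γ = 0.789 × 9.81 = 7.74009 kN/m³.
A = π(0.81)² = 2.0612 m².
From F = γ·h_c·A, the centroid depth is h_c = 36.0/(7.74009 × 2.0612) = 2.25651 m.
The plate makes 52.5° with the vertical, i.e. θ = 90° − 52.5° = 37.5° to the horizontal. Measuring y along the incline from the free-surface line, vertical depth h = y·sinθ with sinθ = 0.608761.
Along the incline, y_c = h_c/sinθ = 2.25651/0.608761 = 3.70673 m.
The centroid is at the centre, 0.81 m below the top of the plate, so the highest point sits at y_top = 3.70673 − 0.81 = 2.89673 m along the incline.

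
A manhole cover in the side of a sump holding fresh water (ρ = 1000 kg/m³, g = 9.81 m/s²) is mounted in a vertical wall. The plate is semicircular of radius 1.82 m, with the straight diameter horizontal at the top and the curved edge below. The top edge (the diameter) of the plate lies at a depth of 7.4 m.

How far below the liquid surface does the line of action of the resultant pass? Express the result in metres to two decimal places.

h_p = 8.20 m

γ = ρg = 1000 × 9.81 = 9810 N/m³ = 9.81 kN/m³.
The centroid of a semicircle lies 4r/(3π) = 0.772432 m from the diameter, here below the top edge, so the centroid depth is h_c = 7.4 + 0.772432 = 8.17243 m.
A = πr²/2 = π × 1.82²/2 = 5.20311 m².
Resultant F = γ·h_c·A = 9.81 × 8.17243 × 5.20311 = 417.141 kN.
I_c = (π/8 − 8/(9π))·r⁴ = 0.109757 × 1.82⁴ = 1.20425 m⁴.
Centre of pressure: y_p = y_c + I_c/(y_c·A) = 8.17243 + 1.20425/(8.17243 × 5.20311) = 8.17243 + 0.0283206 = 8.20075 m along the plane.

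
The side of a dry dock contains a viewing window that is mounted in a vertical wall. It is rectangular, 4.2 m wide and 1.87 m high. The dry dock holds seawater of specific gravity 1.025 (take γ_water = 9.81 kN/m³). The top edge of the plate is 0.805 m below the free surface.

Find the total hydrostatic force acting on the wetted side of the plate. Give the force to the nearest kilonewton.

F ≈ 137 kN

γ = 1.025 × 9.81 = 10.05525 kN/m³.
The centroid lies 1.87/2 = 0.935 m below the top edge, so the centroid depth is h_c = 0.805 + 0.935 = 1.74 m.
A = 4.2 × 1.87 = 7.854 m².
Resultant F = γ·h_c·A = 10.05525 × 1.74 × 7.854 = 137.415 kN.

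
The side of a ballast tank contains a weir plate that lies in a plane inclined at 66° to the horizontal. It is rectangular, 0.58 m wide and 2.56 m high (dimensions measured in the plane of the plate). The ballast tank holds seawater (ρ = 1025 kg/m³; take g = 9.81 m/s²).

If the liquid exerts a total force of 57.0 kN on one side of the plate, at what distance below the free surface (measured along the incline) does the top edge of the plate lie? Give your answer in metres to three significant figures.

γ = ρg = 1025 × 9.81 / 1000 = 10.05525 kN/m³.
A = 0.58 × 2.56 = 1.4848 m².
From F = γ·h_c·A, the centroid depth is h_c = 57.0/(10.05525 × 1.4848) = 3.81781 m.
Let θ = 66° be the plate's angle to the horizontal; measure y along the incline from where the plane meets the free surface. Vertical depth h = y·sinθ with sinθ = 0.913545.
Along the incline, y_c = h_c/sinθ = 3.81781/0.913545 = 4.17912 m.
The centroid lies 2.56/2 = 1.28 m below the top edge, so the top edge sits at y_top = 4.17912 − 1.28 = 2.89912 m along the incline.

y_top ≈ 2.90 m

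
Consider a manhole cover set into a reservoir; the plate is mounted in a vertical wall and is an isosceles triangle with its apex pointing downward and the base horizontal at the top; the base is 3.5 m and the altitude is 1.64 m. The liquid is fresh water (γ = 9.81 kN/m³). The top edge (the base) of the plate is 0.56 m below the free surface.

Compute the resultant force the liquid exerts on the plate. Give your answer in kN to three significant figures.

γ = 9.81 kN/m³.
With the apex down, the centroid sits h/3 = 1.64/3 = 0.546667 m below the base (the top edge), so the centroid depth is h_c = 0.56 + 0.546667 = 1.10667 m.
A = ½ × 3.5 × 1.64 = 2.87 m².
Resultant F = γ·h_c·A = 9.81 × 1.10667 × 2.87 = 31.158 kN.

F ≈ 31.2 kN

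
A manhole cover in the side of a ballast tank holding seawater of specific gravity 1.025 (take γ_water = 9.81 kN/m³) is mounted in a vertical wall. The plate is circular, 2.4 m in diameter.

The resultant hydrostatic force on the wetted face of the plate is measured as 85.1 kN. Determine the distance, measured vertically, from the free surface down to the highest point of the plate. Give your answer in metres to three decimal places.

γ = 1.025 × 9.81 = 10.05525 kN/m³.
A = π(1.2)² = 4.52389 m².
From F = γ·h_c·A, the centroid depth is h_c = 85.1/(10.05525 × 4.52389) = 1.87079 m.
The centroid is at the centre, 1.2 m below the top of the plate, so the highest point sits at h_top = 1.87079 − 1.2 = 0.67079 m below the surface.

d_top ≈ 0.671 m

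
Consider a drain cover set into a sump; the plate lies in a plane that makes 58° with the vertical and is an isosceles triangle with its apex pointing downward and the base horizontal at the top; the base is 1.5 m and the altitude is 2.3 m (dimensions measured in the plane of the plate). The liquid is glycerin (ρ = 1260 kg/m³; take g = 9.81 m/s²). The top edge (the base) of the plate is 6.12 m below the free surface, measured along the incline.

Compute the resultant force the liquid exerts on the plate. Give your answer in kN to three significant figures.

F ≈ 77.8 kN

γ = ρg = 1260 × 9.81 / 1000 = 12.3606 kN/m³.
The plate makes 58° with the vertical, i.e. θ = 90° − 58° = 32° to the horizontal. Measuring y along the incline from the free-surface line, vertical depth h = y·sinθ with sinθ = 0.529919.
With the apex down, the centroid sits h/3 = 2.3/3 = 0.766667 m below the base (the top edge), so y_c = 6.12 + 0.766667 = 6.88667 m and h_c = 6.88667 × 0.529919 = 3.64938 m.
A = ½ × 1.5 × 2.3 = 1.725 m².
Resultant F = γ·h_c·A = 12.3606 × 3.64938 × 1.725 = 77.8122 kN.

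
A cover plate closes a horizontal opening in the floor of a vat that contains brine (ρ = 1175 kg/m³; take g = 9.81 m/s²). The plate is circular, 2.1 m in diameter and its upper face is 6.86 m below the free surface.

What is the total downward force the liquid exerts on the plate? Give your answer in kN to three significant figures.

γ = ρg = 1175 × 9.81 / 1000 = 11.52675 kN/m³.
The plate is horizontal, so pressure is uniform at p = γ·h = 11.52675 × 6.86 = 79.0735 kN/m².
A = π(1.05)² = 3.46361 m².
F = p·A = 79.0735 × 3.46361 = 273.88 kN.

F ≈ 274 kN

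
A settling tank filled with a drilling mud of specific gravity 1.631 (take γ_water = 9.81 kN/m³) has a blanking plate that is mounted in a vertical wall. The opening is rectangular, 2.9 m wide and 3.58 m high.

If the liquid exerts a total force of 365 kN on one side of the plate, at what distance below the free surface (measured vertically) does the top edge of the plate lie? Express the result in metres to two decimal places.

γ = 1.631 × 9.81 = 16.00011 kN/m³.
A = 2.9 × 3.58 = 10.382 m².
From F = γ·h_c·A, the centroid depth is h_c = 365/(16.00011 × 10.382) = 2.1973 m.
The centroid lies 3.58/2 = 1.79 m below the top edge, so the top edge sits at h_top = 2.1973 − 1.79 = 0.4073 m below the surface.

d_top ≈ 0.41 m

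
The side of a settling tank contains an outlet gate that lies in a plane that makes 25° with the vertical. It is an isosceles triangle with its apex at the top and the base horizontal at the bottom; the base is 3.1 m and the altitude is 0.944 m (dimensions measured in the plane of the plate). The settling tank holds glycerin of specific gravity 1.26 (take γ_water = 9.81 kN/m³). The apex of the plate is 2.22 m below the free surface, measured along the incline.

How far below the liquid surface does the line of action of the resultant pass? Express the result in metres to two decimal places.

h_p = 2.60 m

γ = 1.26 × 9.81 = 12.3606 kN/m³.
The plate makes 25° with the vertical, i.e. θ = 90° − 25° = 65° to the horizontal. Measuring y along the incline from the free-surface line, vertical depth h = y·sinθ with sinθ = 0.906308.
With the apex up, the centroid sits 2h/3 = 2 × 0.944/3 = 0.629333 m below the apex, so y_c = 2.22 + 0.629333 = 2.84933 m and h_c = 2.84933 × 0.906308 = 2.58237 m.
A = ½ × 3.1 × 0.944 = 1.4632 m².
Resultant F = γ·h_c·A = 12.3606 × 2.58237 × 1.4632 = 46.7048 kN.
I_c = b·h³/36 = 3.1 × 0.944³/36 = 0.0724395 m⁴.
Centre of pressure: y_p = y_c + I_c/(y_c·A) = 2.84933 + 0.0724395/(2.84933 × 1.4632) = 2.84933 + 0.0173752 = 2.86671 m along the plane.
Vertically, h_p = y_p·sinθ = 2.86671 × 0.906308 = 2.59812 m.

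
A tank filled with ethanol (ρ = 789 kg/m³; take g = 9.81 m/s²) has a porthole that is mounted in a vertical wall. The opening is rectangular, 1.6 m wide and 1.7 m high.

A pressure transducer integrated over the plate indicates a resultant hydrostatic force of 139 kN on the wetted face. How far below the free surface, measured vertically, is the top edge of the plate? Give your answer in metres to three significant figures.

γ = ρg = 789 × 9.81 / 1000 = 7.74009 kN/m³.
A = 1.6 × 1.7 = 2.72 m².
From F = γ·h_c·A, the centroid depth is h_c = 139/(7.74009 × 2.72) = 6.60237 m.
The centroid lies 1.7/2 = 0.85 m below the top edge, so the top edge sits at h_top = 6.60237 − 0.85 = 5.75237 m below the surface.

d_top ≈ 5.75 m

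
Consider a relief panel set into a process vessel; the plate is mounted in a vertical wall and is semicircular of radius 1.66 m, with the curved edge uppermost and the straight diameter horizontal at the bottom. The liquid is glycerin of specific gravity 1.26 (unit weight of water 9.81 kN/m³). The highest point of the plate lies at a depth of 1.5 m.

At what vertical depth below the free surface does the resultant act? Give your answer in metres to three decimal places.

h_p = 2.534 m

γ = 1.26 × 9.81 = 12.3606 kN/m³.
The centroid lies 4r/(3π) = 0.704526 m above the diameter, so r − 4r/(3π) = 1.66 − 0.704526 = 0.955474 m below the topmost point, so the centroid depth is h_c = 1.5 + 0.955474 = 2.45547 m.
A = πr²/2 = π × 1.66²/2 = 4.32849 m².
Resultant F = γ·h_c·A = 12.3606 × 2.45547 × 4.32849 = 131.374 kN.
I_c = (π/8 − 8/(9π))·r⁴ = 0.109757 × 1.66⁴ = 0.833421 m⁴.
Centre of pressure: y_p = y_c + I_c/(y_c·A) = 2.45547 + 0.833421/(2.45547 × 4.32849) = 2.45547 + 0.078414 = 2.53388 m along the plane.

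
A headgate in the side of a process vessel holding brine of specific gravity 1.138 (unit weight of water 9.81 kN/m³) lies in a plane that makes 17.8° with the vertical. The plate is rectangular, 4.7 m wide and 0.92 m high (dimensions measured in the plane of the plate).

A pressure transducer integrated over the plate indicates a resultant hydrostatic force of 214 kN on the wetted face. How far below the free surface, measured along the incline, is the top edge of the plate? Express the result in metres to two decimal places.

y_top ≈ 4.20 m

γ = 1.138 × 9.81 = 11.16378 kN/m³.
A = 4.7 × 0.92 = 4.324 m².
From F = γ·h_c·A, the centroid depth is h_c = 214/(11.16378 × 4.324) = 4.43319 m.
The plate makes 17.8° with the vertical, i.e. θ = 90° − 17.8° = 72.2° to the horizontal. Measuring y along the incline from the free-surface line, vertical depth h = y·sinθ with sinθ = 0.952129.
Along the incline, y_c = h_c/sinθ = 4.43319/0.952129 = 4.65608 m.
The centroid lies 0.92/2 = 0.46 m below the top edge, so the top edge sits at y_top = 4.65608 − 0.46 = 4.19608 m along the incline.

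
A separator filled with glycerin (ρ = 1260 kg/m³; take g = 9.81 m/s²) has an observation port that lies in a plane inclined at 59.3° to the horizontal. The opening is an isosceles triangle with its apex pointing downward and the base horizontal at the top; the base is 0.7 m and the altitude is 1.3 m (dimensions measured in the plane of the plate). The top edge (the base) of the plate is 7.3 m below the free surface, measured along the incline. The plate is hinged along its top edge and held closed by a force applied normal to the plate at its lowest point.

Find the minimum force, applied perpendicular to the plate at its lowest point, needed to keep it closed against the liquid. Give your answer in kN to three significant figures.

γ = ρg = 1260 × 9.81 / 1000 = 12.3606 kN/m³.
Let θ = 59.3° be the plate's angle to the horizontal; measure y along the incline from where the plane meets the free surface. Vertical depth h = y·sinθ with sinθ = 0.859852.
With the apex down, the centroid sits h/3 = 1.3/3 = 0.433333 m below the base (the top edge), so y_c = 7.3 + 0.433333 = 7.73333 m and h_c = 7.73333 × 0.859852 = 6.64952 m.
A = ½ × 0.7 × 1.3 = 0.455 m².
Resultant F = γ·h_c·A = 12.3606 × 6.64952 × 0.455 = 37.3974 kN.
I_c = b·h³/36 = 0.7 × 1.3³/36 = 0.0427194 m⁴.
Centre of pressure: y_p = y_c + I_c/(y_c·A) = 7.73333 + 0.0427194/(7.73333 × 0.455) = 7.73333 + 0.0121408 = 7.74547 m along the plane.
The resultant acts 0.433333 + 0.0121408 = 0.445474 m (along the plate) below the hinge at the top edge, so the moment about the hinge is M = F × 0.445474 = 37.3974 × 0.445474 = 16.6596 kN·m.
A normal force at the bottom, 1.3 m from the hinge, must supply this moment: P = 16.6596/1.3 = 12.8151 kN.

P ≈ 12.8 kN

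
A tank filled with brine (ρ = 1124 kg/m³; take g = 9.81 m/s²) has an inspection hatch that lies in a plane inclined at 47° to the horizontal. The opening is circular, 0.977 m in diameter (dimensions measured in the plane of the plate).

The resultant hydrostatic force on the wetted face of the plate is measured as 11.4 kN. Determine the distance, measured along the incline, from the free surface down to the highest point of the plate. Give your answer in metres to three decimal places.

y_top ≈ 1.397 m

γ = ρg = 1124 × 9.81 / 1000 = 11.02644 kN/m³.
A = π(0.4885)² = 0.749685 m².
From F = γ·h_c·A, the centroid depth is h_c = 11.4/(11.02644 × 0.749685) = 1.37908 m.
Let θ = 47° be the plate's angle to the horizontal; measure y along the incline from where the plane meets the free surface. Vertical depth h = y·sinθ with sinθ = 0.731354.
Along the incline, y_c = h_c/sinθ = 1.37908/0.731354 = 1.88565 m.
The centroid is at the centre, 0.4885 m below the top of the plate, so the highest point sits at y_top = 1.88565 − 0.4885 = 1.39715 m along the incline.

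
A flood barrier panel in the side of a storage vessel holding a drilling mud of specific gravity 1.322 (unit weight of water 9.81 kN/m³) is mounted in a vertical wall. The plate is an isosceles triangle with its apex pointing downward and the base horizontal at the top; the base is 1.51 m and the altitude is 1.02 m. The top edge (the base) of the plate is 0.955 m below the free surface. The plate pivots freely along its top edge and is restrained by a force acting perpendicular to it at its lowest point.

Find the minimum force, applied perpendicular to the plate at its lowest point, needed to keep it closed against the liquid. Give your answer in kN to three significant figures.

γ = 1.322 × 9.81 = 12.96882 kN/m³.
With the apex down, the centroid sits h/3 = 1.02/3 = 0.34 m below the base (the top edge), so the centroid depth is h_c = 0.955 + 0.34 = 1.295 m.
A = ½ × 1.51 × 1.02 = 0.7701 m².
Resultant F = γ·h_c·A = 12.96882 × 1.295 × 0.7701 = 12.9335 kN.
I_c = b·h³/36 = 1.51 × 1.02³/36 = 0.0445118 m⁴.
Centre of pressure: y_p = y_c + I_c/(y_c·A) = 1.295 + 0.0445118/(1.295 × 0.7701) = 1.295 + 0.0446332 = 1.33963 m along the plane.
The resultant acts 0.34 + 0.0446332 = 0.384633 m (along the plate) below the hinge at the top edge, so the moment about the hinge is M = F × 0.384633 = 12.9335 × 0.384633 = 4.97465 kN·m.
A normal force at the bottom, 1.02 m from the hinge, must supply this moment: P = 4.97465/1.02 = 4.87711 kN.

P ≈ 4.88 kN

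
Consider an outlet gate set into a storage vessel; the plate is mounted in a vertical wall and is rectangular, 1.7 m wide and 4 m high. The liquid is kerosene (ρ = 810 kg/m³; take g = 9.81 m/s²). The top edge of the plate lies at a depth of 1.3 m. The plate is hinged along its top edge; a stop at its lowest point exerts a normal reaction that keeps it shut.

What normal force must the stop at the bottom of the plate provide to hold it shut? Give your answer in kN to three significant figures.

P ≈ 107 kN

γ = ρg = 810 × 9.81 / 1000 = 7.9461 kN/m³.
The centroid lies 4/2 = 2 m below the top edge, so the centroid depth is h_c = 1.3 + 2 = 3.3 m.
A = 1.7 × 4 = 6.8 m².
Resultant F = γ·h_c·A = 7.9461 × 3.3 × 6.8 = 178.31 kN.
I_c = b·h³/12 = 1.7 × 4³/12 = 9.06667 m⁴.
Centre of pressure: y_p = y_c + I_c/(y_c·A) = 3.3 + 9.06667/(3.3 × 6.8) = 3.3 + 0.404041 = 3.70404 m along the plane.
The resultant acts 2 + 0.404041 = 2.40404 m (along the plate) below the hinge at the top edge, so the moment about the hinge is M = F × 2.40404 = 178.31 × 2.40404 = 428.664 kN·m.
A normal force at the bottom, 4 m from the hinge, must supply this moment: P = 428.664/4 = 107.166 kN.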